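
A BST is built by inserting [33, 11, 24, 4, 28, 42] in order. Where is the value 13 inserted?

Starting tree (level order): [33, 11, 42, 4, 24, None, None, None, None, None, 28]
Insertion path: 33 -> 11 -> 24
Result: insert 13 as left child of 24
Final tree (level order): [33, 11, 42, 4, 24, None, None, None, None, 13, 28]


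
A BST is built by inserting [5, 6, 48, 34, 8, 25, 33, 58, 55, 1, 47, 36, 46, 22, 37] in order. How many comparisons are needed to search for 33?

Search path for 33: 5 -> 6 -> 48 -> 34 -> 8 -> 25 -> 33
Found: True
Comparisons: 7


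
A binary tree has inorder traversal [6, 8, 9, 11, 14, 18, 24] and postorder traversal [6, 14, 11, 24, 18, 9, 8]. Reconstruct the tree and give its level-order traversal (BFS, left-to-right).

Inorder:   [6, 8, 9, 11, 14, 18, 24]
Postorder: [6, 14, 11, 24, 18, 9, 8]
Algorithm: postorder visits root last, so walk postorder right-to-left;
each value is the root of the current inorder slice — split it at that
value, recurse on the right subtree first, then the left.
Recursive splits:
  root=8; inorder splits into left=[6], right=[9, 11, 14, 18, 24]
  root=9; inorder splits into left=[], right=[11, 14, 18, 24]
  root=18; inorder splits into left=[11, 14], right=[24]
  root=24; inorder splits into left=[], right=[]
  root=11; inorder splits into left=[], right=[14]
  root=14; inorder splits into left=[], right=[]
  root=6; inorder splits into left=[], right=[]
Reconstructed level-order: [8, 6, 9, 18, 11, 24, 14]


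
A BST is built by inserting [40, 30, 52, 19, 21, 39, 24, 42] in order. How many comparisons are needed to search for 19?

Search path for 19: 40 -> 30 -> 19
Found: True
Comparisons: 3


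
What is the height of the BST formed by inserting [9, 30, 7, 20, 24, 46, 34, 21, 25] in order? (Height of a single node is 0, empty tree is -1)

Insertion order: [9, 30, 7, 20, 24, 46, 34, 21, 25]
Tree (level-order array): [9, 7, 30, None, None, 20, 46, None, 24, 34, None, 21, 25]
Compute height bottom-up (empty subtree = -1):
  height(7) = 1 + max(-1, -1) = 0
  height(21) = 1 + max(-1, -1) = 0
  height(25) = 1 + max(-1, -1) = 0
  height(24) = 1 + max(0, 0) = 1
  height(20) = 1 + max(-1, 1) = 2
  height(34) = 1 + max(-1, -1) = 0
  height(46) = 1 + max(0, -1) = 1
  height(30) = 1 + max(2, 1) = 3
  height(9) = 1 + max(0, 3) = 4
Height = 4


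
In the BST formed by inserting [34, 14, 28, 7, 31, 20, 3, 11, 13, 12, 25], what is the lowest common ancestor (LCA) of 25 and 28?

Tree insertion order: [34, 14, 28, 7, 31, 20, 3, 11, 13, 12, 25]
Tree (level-order array): [34, 14, None, 7, 28, 3, 11, 20, 31, None, None, None, 13, None, 25, None, None, 12]
In a BST, the LCA of p=25, q=28 is the first node v on the
root-to-leaf path with p <= v <= q (go left if both < v, right if both > v).
Walk from root:
  at 34: both 25 and 28 < 34, go left
  at 14: both 25 and 28 > 14, go right
  at 28: 25 <= 28 <= 28, this is the LCA
LCA = 28


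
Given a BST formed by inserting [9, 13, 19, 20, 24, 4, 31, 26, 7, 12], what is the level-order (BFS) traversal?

Tree insertion order: [9, 13, 19, 20, 24, 4, 31, 26, 7, 12]
Tree (level-order array): [9, 4, 13, None, 7, 12, 19, None, None, None, None, None, 20, None, 24, None, 31, 26]
BFS from the root, enqueuing left then right child of each popped node:
  queue [9] -> pop 9, enqueue [4, 13], visited so far: [9]
  queue [4, 13] -> pop 4, enqueue [7], visited so far: [9, 4]
  queue [13, 7] -> pop 13, enqueue [12, 19], visited so far: [9, 4, 13]
  queue [7, 12, 19] -> pop 7, enqueue [none], visited so far: [9, 4, 13, 7]
  queue [12, 19] -> pop 12, enqueue [none], visited so far: [9, 4, 13, 7, 12]
  queue [19] -> pop 19, enqueue [20], visited so far: [9, 4, 13, 7, 12, 19]
  queue [20] -> pop 20, enqueue [24], visited so far: [9, 4, 13, 7, 12, 19, 20]
  queue [24] -> pop 24, enqueue [31], visited so far: [9, 4, 13, 7, 12, 19, 20, 24]
  queue [31] -> pop 31, enqueue [26], visited so far: [9, 4, 13, 7, 12, 19, 20, 24, 31]
  queue [26] -> pop 26, enqueue [none], visited so far: [9, 4, 13, 7, 12, 19, 20, 24, 31, 26]
Result: [9, 4, 13, 7, 12, 19, 20, 24, 31, 26]


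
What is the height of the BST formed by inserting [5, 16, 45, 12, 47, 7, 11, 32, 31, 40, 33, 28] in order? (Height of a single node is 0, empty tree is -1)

Insertion order: [5, 16, 45, 12, 47, 7, 11, 32, 31, 40, 33, 28]
Tree (level-order array): [5, None, 16, 12, 45, 7, None, 32, 47, None, 11, 31, 40, None, None, None, None, 28, None, 33]
Compute height bottom-up (empty subtree = -1):
  height(11) = 1 + max(-1, -1) = 0
  height(7) = 1 + max(-1, 0) = 1
  height(12) = 1 + max(1, -1) = 2
  height(28) = 1 + max(-1, -1) = 0
  height(31) = 1 + max(0, -1) = 1
  height(33) = 1 + max(-1, -1) = 0
  height(40) = 1 + max(0, -1) = 1
  height(32) = 1 + max(1, 1) = 2
  height(47) = 1 + max(-1, -1) = 0
  height(45) = 1 + max(2, 0) = 3
  height(16) = 1 + max(2, 3) = 4
  height(5) = 1 + max(-1, 4) = 5
Height = 5


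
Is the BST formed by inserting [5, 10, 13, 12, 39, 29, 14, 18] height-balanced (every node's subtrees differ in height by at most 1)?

Tree (level-order array): [5, None, 10, None, 13, 12, 39, None, None, 29, None, 14, None, None, 18]
Definition: a tree is height-balanced if, at every node, |h(left) - h(right)| <= 1 (empty subtree has height -1).
Bottom-up per-node check:
  node 12: h_left=-1, h_right=-1, diff=0 [OK], height=0
  node 18: h_left=-1, h_right=-1, diff=0 [OK], height=0
  node 14: h_left=-1, h_right=0, diff=1 [OK], height=1
  node 29: h_left=1, h_right=-1, diff=2 [FAIL (|1--1|=2 > 1)], height=2
  node 39: h_left=2, h_right=-1, diff=3 [FAIL (|2--1|=3 > 1)], height=3
  node 13: h_left=0, h_right=3, diff=3 [FAIL (|0-3|=3 > 1)], height=4
  node 10: h_left=-1, h_right=4, diff=5 [FAIL (|-1-4|=5 > 1)], height=5
  node 5: h_left=-1, h_right=5, diff=6 [FAIL (|-1-5|=6 > 1)], height=6
Node 29 violates the condition: |1 - -1| = 2 > 1.
Result: Not balanced


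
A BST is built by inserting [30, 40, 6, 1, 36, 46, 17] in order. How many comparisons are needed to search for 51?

Search path for 51: 30 -> 40 -> 46
Found: False
Comparisons: 3


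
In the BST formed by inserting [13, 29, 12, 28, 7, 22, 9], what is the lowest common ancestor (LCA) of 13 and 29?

Tree insertion order: [13, 29, 12, 28, 7, 22, 9]
Tree (level-order array): [13, 12, 29, 7, None, 28, None, None, 9, 22]
In a BST, the LCA of p=13, q=29 is the first node v on the
root-to-leaf path with p <= v <= q (go left if both < v, right if both > v).
Walk from root:
  at 13: 13 <= 13 <= 29, this is the LCA
LCA = 13


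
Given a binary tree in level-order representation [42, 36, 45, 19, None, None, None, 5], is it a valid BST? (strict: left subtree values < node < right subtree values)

Level-order array: [42, 36, 45, 19, None, None, None, 5]
Validate using subtree bounds (lo, hi): at each node, require lo < value < hi,
then recurse left with hi=value and right with lo=value.
Preorder trace (stopping at first violation):
  at node 42 with bounds (-inf, +inf): OK
  at node 36 with bounds (-inf, 42): OK
  at node 19 with bounds (-inf, 36): OK
  at node 5 with bounds (-inf, 19): OK
  at node 45 with bounds (42, +inf): OK
No violation found at any node.
Result: Valid BST


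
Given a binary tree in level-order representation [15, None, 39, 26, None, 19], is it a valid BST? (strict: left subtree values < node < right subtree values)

Level-order array: [15, None, 39, 26, None, 19]
Validate using subtree bounds (lo, hi): at each node, require lo < value < hi,
then recurse left with hi=value and right with lo=value.
Preorder trace (stopping at first violation):
  at node 15 with bounds (-inf, +inf): OK
  at node 39 with bounds (15, +inf): OK
  at node 26 with bounds (15, 39): OK
  at node 19 with bounds (15, 26): OK
No violation found at any node.
Result: Valid BST


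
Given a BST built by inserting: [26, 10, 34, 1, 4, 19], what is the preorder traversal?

Tree insertion order: [26, 10, 34, 1, 4, 19]
Tree (level-order array): [26, 10, 34, 1, 19, None, None, None, 4]
Preorder traversal: [26, 10, 1, 4, 19, 34]


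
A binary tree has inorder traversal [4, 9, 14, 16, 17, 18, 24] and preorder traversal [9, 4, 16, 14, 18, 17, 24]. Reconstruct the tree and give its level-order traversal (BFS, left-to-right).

Inorder:  [4, 9, 14, 16, 17, 18, 24]
Preorder: [9, 4, 16, 14, 18, 17, 24]
Algorithm: preorder visits root first, so consume preorder in order;
for each root, split the current inorder slice at that value into
left-subtree inorder and right-subtree inorder, then recurse.
Recursive splits:
  root=9; inorder splits into left=[4], right=[14, 16, 17, 18, 24]
  root=4; inorder splits into left=[], right=[]
  root=16; inorder splits into left=[14], right=[17, 18, 24]
  root=14; inorder splits into left=[], right=[]
  root=18; inorder splits into left=[17], right=[24]
  root=17; inorder splits into left=[], right=[]
  root=24; inorder splits into left=[], right=[]
Reconstructed level-order: [9, 4, 16, 14, 18, 17, 24]


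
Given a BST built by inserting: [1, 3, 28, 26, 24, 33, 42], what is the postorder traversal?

Tree insertion order: [1, 3, 28, 26, 24, 33, 42]
Tree (level-order array): [1, None, 3, None, 28, 26, 33, 24, None, None, 42]
Postorder traversal: [24, 26, 42, 33, 28, 3, 1]


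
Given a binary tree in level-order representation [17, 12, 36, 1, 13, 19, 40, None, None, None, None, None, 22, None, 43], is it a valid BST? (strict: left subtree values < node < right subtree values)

Level-order array: [17, 12, 36, 1, 13, 19, 40, None, None, None, None, None, 22, None, 43]
Validate using subtree bounds (lo, hi): at each node, require lo < value < hi,
then recurse left with hi=value and right with lo=value.
Preorder trace (stopping at first violation):
  at node 17 with bounds (-inf, +inf): OK
  at node 12 with bounds (-inf, 17): OK
  at node 1 with bounds (-inf, 12): OK
  at node 13 with bounds (12, 17): OK
  at node 36 with bounds (17, +inf): OK
  at node 19 with bounds (17, 36): OK
  at node 22 with bounds (19, 36): OK
  at node 40 with bounds (36, +inf): OK
  at node 43 with bounds (40, +inf): OK
No violation found at any node.
Result: Valid BST


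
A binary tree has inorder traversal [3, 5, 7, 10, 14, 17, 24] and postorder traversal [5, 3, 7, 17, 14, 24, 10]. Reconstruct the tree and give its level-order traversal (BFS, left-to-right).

Inorder:   [3, 5, 7, 10, 14, 17, 24]
Postorder: [5, 3, 7, 17, 14, 24, 10]
Algorithm: postorder visits root last, so walk postorder right-to-left;
each value is the root of the current inorder slice — split it at that
value, recurse on the right subtree first, then the left.
Recursive splits:
  root=10; inorder splits into left=[3, 5, 7], right=[14, 17, 24]
  root=24; inorder splits into left=[14, 17], right=[]
  root=14; inorder splits into left=[], right=[17]
  root=17; inorder splits into left=[], right=[]
  root=7; inorder splits into left=[3, 5], right=[]
  root=3; inorder splits into left=[], right=[5]
  root=5; inorder splits into left=[], right=[]
Reconstructed level-order: [10, 7, 24, 3, 14, 5, 17]


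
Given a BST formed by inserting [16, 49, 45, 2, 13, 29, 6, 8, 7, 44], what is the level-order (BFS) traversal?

Tree insertion order: [16, 49, 45, 2, 13, 29, 6, 8, 7, 44]
Tree (level-order array): [16, 2, 49, None, 13, 45, None, 6, None, 29, None, None, 8, None, 44, 7]
BFS from the root, enqueuing left then right child of each popped node:
  queue [16] -> pop 16, enqueue [2, 49], visited so far: [16]
  queue [2, 49] -> pop 2, enqueue [13], visited so far: [16, 2]
  queue [49, 13] -> pop 49, enqueue [45], visited so far: [16, 2, 49]
  queue [13, 45] -> pop 13, enqueue [6], visited so far: [16, 2, 49, 13]
  queue [45, 6] -> pop 45, enqueue [29], visited so far: [16, 2, 49, 13, 45]
  queue [6, 29] -> pop 6, enqueue [8], visited so far: [16, 2, 49, 13, 45, 6]
  queue [29, 8] -> pop 29, enqueue [44], visited so far: [16, 2, 49, 13, 45, 6, 29]
  queue [8, 44] -> pop 8, enqueue [7], visited so far: [16, 2, 49, 13, 45, 6, 29, 8]
  queue [44, 7] -> pop 44, enqueue [none], visited so far: [16, 2, 49, 13, 45, 6, 29, 8, 44]
  queue [7] -> pop 7, enqueue [none], visited so far: [16, 2, 49, 13, 45, 6, 29, 8, 44, 7]
Result: [16, 2, 49, 13, 45, 6, 29, 8, 44, 7]


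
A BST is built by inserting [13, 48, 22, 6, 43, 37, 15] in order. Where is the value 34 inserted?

Starting tree (level order): [13, 6, 48, None, None, 22, None, 15, 43, None, None, 37]
Insertion path: 13 -> 48 -> 22 -> 43 -> 37
Result: insert 34 as left child of 37
Final tree (level order): [13, 6, 48, None, None, 22, None, 15, 43, None, None, 37, None, 34]


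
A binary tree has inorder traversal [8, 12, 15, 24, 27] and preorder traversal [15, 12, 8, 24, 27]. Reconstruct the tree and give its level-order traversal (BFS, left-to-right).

Inorder:  [8, 12, 15, 24, 27]
Preorder: [15, 12, 8, 24, 27]
Algorithm: preorder visits root first, so consume preorder in order;
for each root, split the current inorder slice at that value into
left-subtree inorder and right-subtree inorder, then recurse.
Recursive splits:
  root=15; inorder splits into left=[8, 12], right=[24, 27]
  root=12; inorder splits into left=[8], right=[]
  root=8; inorder splits into left=[], right=[]
  root=24; inorder splits into left=[], right=[27]
  root=27; inorder splits into left=[], right=[]
Reconstructed level-order: [15, 12, 24, 8, 27]


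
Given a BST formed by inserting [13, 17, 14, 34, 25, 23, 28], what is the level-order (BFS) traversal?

Tree insertion order: [13, 17, 14, 34, 25, 23, 28]
Tree (level-order array): [13, None, 17, 14, 34, None, None, 25, None, 23, 28]
BFS from the root, enqueuing left then right child of each popped node:
  queue [13] -> pop 13, enqueue [17], visited so far: [13]
  queue [17] -> pop 17, enqueue [14, 34], visited so far: [13, 17]
  queue [14, 34] -> pop 14, enqueue [none], visited so far: [13, 17, 14]
  queue [34] -> pop 34, enqueue [25], visited so far: [13, 17, 14, 34]
  queue [25] -> pop 25, enqueue [23, 28], visited so far: [13, 17, 14, 34, 25]
  queue [23, 28] -> pop 23, enqueue [none], visited so far: [13, 17, 14, 34, 25, 23]
  queue [28] -> pop 28, enqueue [none], visited so far: [13, 17, 14, 34, 25, 23, 28]
Result: [13, 17, 14, 34, 25, 23, 28]


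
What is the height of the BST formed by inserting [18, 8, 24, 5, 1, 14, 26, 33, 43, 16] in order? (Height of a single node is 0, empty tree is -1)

Insertion order: [18, 8, 24, 5, 1, 14, 26, 33, 43, 16]
Tree (level-order array): [18, 8, 24, 5, 14, None, 26, 1, None, None, 16, None, 33, None, None, None, None, None, 43]
Compute height bottom-up (empty subtree = -1):
  height(1) = 1 + max(-1, -1) = 0
  height(5) = 1 + max(0, -1) = 1
  height(16) = 1 + max(-1, -1) = 0
  height(14) = 1 + max(-1, 0) = 1
  height(8) = 1 + max(1, 1) = 2
  height(43) = 1 + max(-1, -1) = 0
  height(33) = 1 + max(-1, 0) = 1
  height(26) = 1 + max(-1, 1) = 2
  height(24) = 1 + max(-1, 2) = 3
  height(18) = 1 + max(2, 3) = 4
Height = 4


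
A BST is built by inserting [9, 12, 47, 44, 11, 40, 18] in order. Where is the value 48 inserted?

Starting tree (level order): [9, None, 12, 11, 47, None, None, 44, None, 40, None, 18]
Insertion path: 9 -> 12 -> 47
Result: insert 48 as right child of 47
Final tree (level order): [9, None, 12, 11, 47, None, None, 44, 48, 40, None, None, None, 18]


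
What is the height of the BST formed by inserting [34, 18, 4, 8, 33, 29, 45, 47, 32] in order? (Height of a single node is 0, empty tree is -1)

Insertion order: [34, 18, 4, 8, 33, 29, 45, 47, 32]
Tree (level-order array): [34, 18, 45, 4, 33, None, 47, None, 8, 29, None, None, None, None, None, None, 32]
Compute height bottom-up (empty subtree = -1):
  height(8) = 1 + max(-1, -1) = 0
  height(4) = 1 + max(-1, 0) = 1
  height(32) = 1 + max(-1, -1) = 0
  height(29) = 1 + max(-1, 0) = 1
  height(33) = 1 + max(1, -1) = 2
  height(18) = 1 + max(1, 2) = 3
  height(47) = 1 + max(-1, -1) = 0
  height(45) = 1 + max(-1, 0) = 1
  height(34) = 1 + max(3, 1) = 4
Height = 4


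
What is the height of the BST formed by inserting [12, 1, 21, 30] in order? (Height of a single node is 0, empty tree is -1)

Insertion order: [12, 1, 21, 30]
Tree (level-order array): [12, 1, 21, None, None, None, 30]
Compute height bottom-up (empty subtree = -1):
  height(1) = 1 + max(-1, -1) = 0
  height(30) = 1 + max(-1, -1) = 0
  height(21) = 1 + max(-1, 0) = 1
  height(12) = 1 + max(0, 1) = 2
Height = 2


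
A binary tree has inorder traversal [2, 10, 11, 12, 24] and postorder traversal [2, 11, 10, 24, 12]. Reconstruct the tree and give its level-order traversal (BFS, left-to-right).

Inorder:   [2, 10, 11, 12, 24]
Postorder: [2, 11, 10, 24, 12]
Algorithm: postorder visits root last, so walk postorder right-to-left;
each value is the root of the current inorder slice — split it at that
value, recurse on the right subtree first, then the left.
Recursive splits:
  root=12; inorder splits into left=[2, 10, 11], right=[24]
  root=24; inorder splits into left=[], right=[]
  root=10; inorder splits into left=[2], right=[11]
  root=11; inorder splits into left=[], right=[]
  root=2; inorder splits into left=[], right=[]
Reconstructed level-order: [12, 10, 24, 2, 11]


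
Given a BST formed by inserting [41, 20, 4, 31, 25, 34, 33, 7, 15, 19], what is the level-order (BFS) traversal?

Tree insertion order: [41, 20, 4, 31, 25, 34, 33, 7, 15, 19]
Tree (level-order array): [41, 20, None, 4, 31, None, 7, 25, 34, None, 15, None, None, 33, None, None, 19]
BFS from the root, enqueuing left then right child of each popped node:
  queue [41] -> pop 41, enqueue [20], visited so far: [41]
  queue [20] -> pop 20, enqueue [4, 31], visited so far: [41, 20]
  queue [4, 31] -> pop 4, enqueue [7], visited so far: [41, 20, 4]
  queue [31, 7] -> pop 31, enqueue [25, 34], visited so far: [41, 20, 4, 31]
  queue [7, 25, 34] -> pop 7, enqueue [15], visited so far: [41, 20, 4, 31, 7]
  queue [25, 34, 15] -> pop 25, enqueue [none], visited so far: [41, 20, 4, 31, 7, 25]
  queue [34, 15] -> pop 34, enqueue [33], visited so far: [41, 20, 4, 31, 7, 25, 34]
  queue [15, 33] -> pop 15, enqueue [19], visited so far: [41, 20, 4, 31, 7, 25, 34, 15]
  queue [33, 19] -> pop 33, enqueue [none], visited so far: [41, 20, 4, 31, 7, 25, 34, 15, 33]
  queue [19] -> pop 19, enqueue [none], visited so far: [41, 20, 4, 31, 7, 25, 34, 15, 33, 19]
Result: [41, 20, 4, 31, 7, 25, 34, 15, 33, 19]


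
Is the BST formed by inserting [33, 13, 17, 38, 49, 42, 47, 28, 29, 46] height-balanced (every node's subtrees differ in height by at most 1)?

Tree (level-order array): [33, 13, 38, None, 17, None, 49, None, 28, 42, None, None, 29, None, 47, None, None, 46]
Definition: a tree is height-balanced if, at every node, |h(left) - h(right)| <= 1 (empty subtree has height -1).
Bottom-up per-node check:
  node 29: h_left=-1, h_right=-1, diff=0 [OK], height=0
  node 28: h_left=-1, h_right=0, diff=1 [OK], height=1
  node 17: h_left=-1, h_right=1, diff=2 [FAIL (|-1-1|=2 > 1)], height=2
  node 13: h_left=-1, h_right=2, diff=3 [FAIL (|-1-2|=3 > 1)], height=3
  node 46: h_left=-1, h_right=-1, diff=0 [OK], height=0
  node 47: h_left=0, h_right=-1, diff=1 [OK], height=1
  node 42: h_left=-1, h_right=1, diff=2 [FAIL (|-1-1|=2 > 1)], height=2
  node 49: h_left=2, h_right=-1, diff=3 [FAIL (|2--1|=3 > 1)], height=3
  node 38: h_left=-1, h_right=3, diff=4 [FAIL (|-1-3|=4 > 1)], height=4
  node 33: h_left=3, h_right=4, diff=1 [OK], height=5
Node 17 violates the condition: |-1 - 1| = 2 > 1.
Result: Not balanced


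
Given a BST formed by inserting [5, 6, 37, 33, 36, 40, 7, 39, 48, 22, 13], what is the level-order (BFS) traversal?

Tree insertion order: [5, 6, 37, 33, 36, 40, 7, 39, 48, 22, 13]
Tree (level-order array): [5, None, 6, None, 37, 33, 40, 7, 36, 39, 48, None, 22, None, None, None, None, None, None, 13]
BFS from the root, enqueuing left then right child of each popped node:
  queue [5] -> pop 5, enqueue [6], visited so far: [5]
  queue [6] -> pop 6, enqueue [37], visited so far: [5, 6]
  queue [37] -> pop 37, enqueue [33, 40], visited so far: [5, 6, 37]
  queue [33, 40] -> pop 33, enqueue [7, 36], visited so far: [5, 6, 37, 33]
  queue [40, 7, 36] -> pop 40, enqueue [39, 48], visited so far: [5, 6, 37, 33, 40]
  queue [7, 36, 39, 48] -> pop 7, enqueue [22], visited so far: [5, 6, 37, 33, 40, 7]
  queue [36, 39, 48, 22] -> pop 36, enqueue [none], visited so far: [5, 6, 37, 33, 40, 7, 36]
  queue [39, 48, 22] -> pop 39, enqueue [none], visited so far: [5, 6, 37, 33, 40, 7, 36, 39]
  queue [48, 22] -> pop 48, enqueue [none], visited so far: [5, 6, 37, 33, 40, 7, 36, 39, 48]
  queue [22] -> pop 22, enqueue [13], visited so far: [5, 6, 37, 33, 40, 7, 36, 39, 48, 22]
  queue [13] -> pop 13, enqueue [none], visited so far: [5, 6, 37, 33, 40, 7, 36, 39, 48, 22, 13]
Result: [5, 6, 37, 33, 40, 7, 36, 39, 48, 22, 13]


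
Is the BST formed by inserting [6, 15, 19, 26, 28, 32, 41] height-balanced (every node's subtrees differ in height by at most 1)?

Tree (level-order array): [6, None, 15, None, 19, None, 26, None, 28, None, 32, None, 41]
Definition: a tree is height-balanced if, at every node, |h(left) - h(right)| <= 1 (empty subtree has height -1).
Bottom-up per-node check:
  node 41: h_left=-1, h_right=-1, diff=0 [OK], height=0
  node 32: h_left=-1, h_right=0, diff=1 [OK], height=1
  node 28: h_left=-1, h_right=1, diff=2 [FAIL (|-1-1|=2 > 1)], height=2
  node 26: h_left=-1, h_right=2, diff=3 [FAIL (|-1-2|=3 > 1)], height=3
  node 19: h_left=-1, h_right=3, diff=4 [FAIL (|-1-3|=4 > 1)], height=4
  node 15: h_left=-1, h_right=4, diff=5 [FAIL (|-1-4|=5 > 1)], height=5
  node 6: h_left=-1, h_right=5, diff=6 [FAIL (|-1-5|=6 > 1)], height=6
Node 28 violates the condition: |-1 - 1| = 2 > 1.
Result: Not balanced


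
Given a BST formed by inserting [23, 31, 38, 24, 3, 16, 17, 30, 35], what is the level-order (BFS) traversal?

Tree insertion order: [23, 31, 38, 24, 3, 16, 17, 30, 35]
Tree (level-order array): [23, 3, 31, None, 16, 24, 38, None, 17, None, 30, 35]
BFS from the root, enqueuing left then right child of each popped node:
  queue [23] -> pop 23, enqueue [3, 31], visited so far: [23]
  queue [3, 31] -> pop 3, enqueue [16], visited so far: [23, 3]
  queue [31, 16] -> pop 31, enqueue [24, 38], visited so far: [23, 3, 31]
  queue [16, 24, 38] -> pop 16, enqueue [17], visited so far: [23, 3, 31, 16]
  queue [24, 38, 17] -> pop 24, enqueue [30], visited so far: [23, 3, 31, 16, 24]
  queue [38, 17, 30] -> pop 38, enqueue [35], visited so far: [23, 3, 31, 16, 24, 38]
  queue [17, 30, 35] -> pop 17, enqueue [none], visited so far: [23, 3, 31, 16, 24, 38, 17]
  queue [30, 35] -> pop 30, enqueue [none], visited so far: [23, 3, 31, 16, 24, 38, 17, 30]
  queue [35] -> pop 35, enqueue [none], visited so far: [23, 3, 31, 16, 24, 38, 17, 30, 35]
Result: [23, 3, 31, 16, 24, 38, 17, 30, 35]


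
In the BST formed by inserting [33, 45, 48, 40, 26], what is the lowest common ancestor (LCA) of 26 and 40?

Tree insertion order: [33, 45, 48, 40, 26]
Tree (level-order array): [33, 26, 45, None, None, 40, 48]
In a BST, the LCA of p=26, q=40 is the first node v on the
root-to-leaf path with p <= v <= q (go left if both < v, right if both > v).
Walk from root:
  at 33: 26 <= 33 <= 40, this is the LCA
LCA = 33


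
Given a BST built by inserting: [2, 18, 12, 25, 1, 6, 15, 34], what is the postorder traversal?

Tree insertion order: [2, 18, 12, 25, 1, 6, 15, 34]
Tree (level-order array): [2, 1, 18, None, None, 12, 25, 6, 15, None, 34]
Postorder traversal: [1, 6, 15, 12, 34, 25, 18, 2]


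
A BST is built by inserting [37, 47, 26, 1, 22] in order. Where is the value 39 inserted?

Starting tree (level order): [37, 26, 47, 1, None, None, None, None, 22]
Insertion path: 37 -> 47
Result: insert 39 as left child of 47
Final tree (level order): [37, 26, 47, 1, None, 39, None, None, 22]


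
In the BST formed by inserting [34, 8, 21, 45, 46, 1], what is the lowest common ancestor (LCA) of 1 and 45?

Tree insertion order: [34, 8, 21, 45, 46, 1]
Tree (level-order array): [34, 8, 45, 1, 21, None, 46]
In a BST, the LCA of p=1, q=45 is the first node v on the
root-to-leaf path with p <= v <= q (go left if both < v, right if both > v).
Walk from root:
  at 34: 1 <= 34 <= 45, this is the LCA
LCA = 34


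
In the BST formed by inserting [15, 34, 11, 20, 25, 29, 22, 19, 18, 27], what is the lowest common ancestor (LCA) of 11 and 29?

Tree insertion order: [15, 34, 11, 20, 25, 29, 22, 19, 18, 27]
Tree (level-order array): [15, 11, 34, None, None, 20, None, 19, 25, 18, None, 22, 29, None, None, None, None, 27]
In a BST, the LCA of p=11, q=29 is the first node v on the
root-to-leaf path with p <= v <= q (go left if both < v, right if both > v).
Walk from root:
  at 15: 11 <= 15 <= 29, this is the LCA
LCA = 15


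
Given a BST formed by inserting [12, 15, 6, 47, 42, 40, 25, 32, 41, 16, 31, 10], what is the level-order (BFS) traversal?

Tree insertion order: [12, 15, 6, 47, 42, 40, 25, 32, 41, 16, 31, 10]
Tree (level-order array): [12, 6, 15, None, 10, None, 47, None, None, 42, None, 40, None, 25, 41, 16, 32, None, None, None, None, 31]
BFS from the root, enqueuing left then right child of each popped node:
  queue [12] -> pop 12, enqueue [6, 15], visited so far: [12]
  queue [6, 15] -> pop 6, enqueue [10], visited so far: [12, 6]
  queue [15, 10] -> pop 15, enqueue [47], visited so far: [12, 6, 15]
  queue [10, 47] -> pop 10, enqueue [none], visited so far: [12, 6, 15, 10]
  queue [47] -> pop 47, enqueue [42], visited so far: [12, 6, 15, 10, 47]
  queue [42] -> pop 42, enqueue [40], visited so far: [12, 6, 15, 10, 47, 42]
  queue [40] -> pop 40, enqueue [25, 41], visited so far: [12, 6, 15, 10, 47, 42, 40]
  queue [25, 41] -> pop 25, enqueue [16, 32], visited so far: [12, 6, 15, 10, 47, 42, 40, 25]
  queue [41, 16, 32] -> pop 41, enqueue [none], visited so far: [12, 6, 15, 10, 47, 42, 40, 25, 41]
  queue [16, 32] -> pop 16, enqueue [none], visited so far: [12, 6, 15, 10, 47, 42, 40, 25, 41, 16]
  queue [32] -> pop 32, enqueue [31], visited so far: [12, 6, 15, 10, 47, 42, 40, 25, 41, 16, 32]
  queue [31] -> pop 31, enqueue [none], visited so far: [12, 6, 15, 10, 47, 42, 40, 25, 41, 16, 32, 31]
Result: [12, 6, 15, 10, 47, 42, 40, 25, 41, 16, 32, 31]


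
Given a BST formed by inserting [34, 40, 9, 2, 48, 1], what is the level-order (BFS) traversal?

Tree insertion order: [34, 40, 9, 2, 48, 1]
Tree (level-order array): [34, 9, 40, 2, None, None, 48, 1]
BFS from the root, enqueuing left then right child of each popped node:
  queue [34] -> pop 34, enqueue [9, 40], visited so far: [34]
  queue [9, 40] -> pop 9, enqueue [2], visited so far: [34, 9]
  queue [40, 2] -> pop 40, enqueue [48], visited so far: [34, 9, 40]
  queue [2, 48] -> pop 2, enqueue [1], visited so far: [34, 9, 40, 2]
  queue [48, 1] -> pop 48, enqueue [none], visited so far: [34, 9, 40, 2, 48]
  queue [1] -> pop 1, enqueue [none], visited so far: [34, 9, 40, 2, 48, 1]
Result: [34, 9, 40, 2, 48, 1]


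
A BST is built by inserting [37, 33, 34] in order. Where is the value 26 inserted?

Starting tree (level order): [37, 33, None, None, 34]
Insertion path: 37 -> 33
Result: insert 26 as left child of 33
Final tree (level order): [37, 33, None, 26, 34]


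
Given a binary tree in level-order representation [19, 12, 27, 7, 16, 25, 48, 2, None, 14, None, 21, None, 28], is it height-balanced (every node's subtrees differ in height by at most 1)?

Tree (level-order array): [19, 12, 27, 7, 16, 25, 48, 2, None, 14, None, 21, None, 28]
Definition: a tree is height-balanced if, at every node, |h(left) - h(right)| <= 1 (empty subtree has height -1).
Bottom-up per-node check:
  node 2: h_left=-1, h_right=-1, diff=0 [OK], height=0
  node 7: h_left=0, h_right=-1, diff=1 [OK], height=1
  node 14: h_left=-1, h_right=-1, diff=0 [OK], height=0
  node 16: h_left=0, h_right=-1, diff=1 [OK], height=1
  node 12: h_left=1, h_right=1, diff=0 [OK], height=2
  node 21: h_left=-1, h_right=-1, diff=0 [OK], height=0
  node 25: h_left=0, h_right=-1, diff=1 [OK], height=1
  node 28: h_left=-1, h_right=-1, diff=0 [OK], height=0
  node 48: h_left=0, h_right=-1, diff=1 [OK], height=1
  node 27: h_left=1, h_right=1, diff=0 [OK], height=2
  node 19: h_left=2, h_right=2, diff=0 [OK], height=3
All nodes satisfy the balance condition.
Result: Balanced


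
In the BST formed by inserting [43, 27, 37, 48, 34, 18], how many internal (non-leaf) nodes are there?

Tree built from: [43, 27, 37, 48, 34, 18]
Tree (level-order array): [43, 27, 48, 18, 37, None, None, None, None, 34]
Rule: An internal node has at least one child.
Per-node child counts:
  node 43: 2 child(ren)
  node 27: 2 child(ren)
  node 18: 0 child(ren)
  node 37: 1 child(ren)
  node 34: 0 child(ren)
  node 48: 0 child(ren)
Matching nodes: [43, 27, 37]
Count of internal (non-leaf) nodes: 3


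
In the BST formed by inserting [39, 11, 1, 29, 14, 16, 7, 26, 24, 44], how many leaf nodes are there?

Tree built from: [39, 11, 1, 29, 14, 16, 7, 26, 24, 44]
Tree (level-order array): [39, 11, 44, 1, 29, None, None, None, 7, 14, None, None, None, None, 16, None, 26, 24]
Rule: A leaf has 0 children.
Per-node child counts:
  node 39: 2 child(ren)
  node 11: 2 child(ren)
  node 1: 1 child(ren)
  node 7: 0 child(ren)
  node 29: 1 child(ren)
  node 14: 1 child(ren)
  node 16: 1 child(ren)
  node 26: 1 child(ren)
  node 24: 0 child(ren)
  node 44: 0 child(ren)
Matching nodes: [7, 24, 44]
Count of leaf nodes: 3


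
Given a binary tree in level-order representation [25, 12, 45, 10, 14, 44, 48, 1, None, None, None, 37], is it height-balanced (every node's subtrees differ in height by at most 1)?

Tree (level-order array): [25, 12, 45, 10, 14, 44, 48, 1, None, None, None, 37]
Definition: a tree is height-balanced if, at every node, |h(left) - h(right)| <= 1 (empty subtree has height -1).
Bottom-up per-node check:
  node 1: h_left=-1, h_right=-1, diff=0 [OK], height=0
  node 10: h_left=0, h_right=-1, diff=1 [OK], height=1
  node 14: h_left=-1, h_right=-1, diff=0 [OK], height=0
  node 12: h_left=1, h_right=0, diff=1 [OK], height=2
  node 37: h_left=-1, h_right=-1, diff=0 [OK], height=0
  node 44: h_left=0, h_right=-1, diff=1 [OK], height=1
  node 48: h_left=-1, h_right=-1, diff=0 [OK], height=0
  node 45: h_left=1, h_right=0, diff=1 [OK], height=2
  node 25: h_left=2, h_right=2, diff=0 [OK], height=3
All nodes satisfy the balance condition.
Result: Balanced


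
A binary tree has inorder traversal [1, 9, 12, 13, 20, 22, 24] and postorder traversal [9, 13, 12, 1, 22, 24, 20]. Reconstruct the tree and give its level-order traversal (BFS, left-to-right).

Inorder:   [1, 9, 12, 13, 20, 22, 24]
Postorder: [9, 13, 12, 1, 22, 24, 20]
Algorithm: postorder visits root last, so walk postorder right-to-left;
each value is the root of the current inorder slice — split it at that
value, recurse on the right subtree first, then the left.
Recursive splits:
  root=20; inorder splits into left=[1, 9, 12, 13], right=[22, 24]
  root=24; inorder splits into left=[22], right=[]
  root=22; inorder splits into left=[], right=[]
  root=1; inorder splits into left=[], right=[9, 12, 13]
  root=12; inorder splits into left=[9], right=[13]
  root=13; inorder splits into left=[], right=[]
  root=9; inorder splits into left=[], right=[]
Reconstructed level-order: [20, 1, 24, 12, 22, 9, 13]


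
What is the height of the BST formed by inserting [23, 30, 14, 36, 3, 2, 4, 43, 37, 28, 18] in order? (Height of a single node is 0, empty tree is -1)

Insertion order: [23, 30, 14, 36, 3, 2, 4, 43, 37, 28, 18]
Tree (level-order array): [23, 14, 30, 3, 18, 28, 36, 2, 4, None, None, None, None, None, 43, None, None, None, None, 37]
Compute height bottom-up (empty subtree = -1):
  height(2) = 1 + max(-1, -1) = 0
  height(4) = 1 + max(-1, -1) = 0
  height(3) = 1 + max(0, 0) = 1
  height(18) = 1 + max(-1, -1) = 0
  height(14) = 1 + max(1, 0) = 2
  height(28) = 1 + max(-1, -1) = 0
  height(37) = 1 + max(-1, -1) = 0
  height(43) = 1 + max(0, -1) = 1
  height(36) = 1 + max(-1, 1) = 2
  height(30) = 1 + max(0, 2) = 3
  height(23) = 1 + max(2, 3) = 4
Height = 4


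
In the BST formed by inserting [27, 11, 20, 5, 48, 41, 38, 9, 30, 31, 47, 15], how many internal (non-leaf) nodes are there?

Tree built from: [27, 11, 20, 5, 48, 41, 38, 9, 30, 31, 47, 15]
Tree (level-order array): [27, 11, 48, 5, 20, 41, None, None, 9, 15, None, 38, 47, None, None, None, None, 30, None, None, None, None, 31]
Rule: An internal node has at least one child.
Per-node child counts:
  node 27: 2 child(ren)
  node 11: 2 child(ren)
  node 5: 1 child(ren)
  node 9: 0 child(ren)
  node 20: 1 child(ren)
  node 15: 0 child(ren)
  node 48: 1 child(ren)
  node 41: 2 child(ren)
  node 38: 1 child(ren)
  node 30: 1 child(ren)
  node 31: 0 child(ren)
  node 47: 0 child(ren)
Matching nodes: [27, 11, 5, 20, 48, 41, 38, 30]
Count of internal (non-leaf) nodes: 8


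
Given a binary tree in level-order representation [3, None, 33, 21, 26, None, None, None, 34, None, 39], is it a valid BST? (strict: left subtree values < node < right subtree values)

Level-order array: [3, None, 33, 21, 26, None, None, None, 34, None, 39]
Validate using subtree bounds (lo, hi): at each node, require lo < value < hi,
then recurse left with hi=value and right with lo=value.
Preorder trace (stopping at first violation):
  at node 3 with bounds (-inf, +inf): OK
  at node 33 with bounds (3, +inf): OK
  at node 21 with bounds (3, 33): OK
  at node 26 with bounds (33, +inf): VIOLATION
Node 26 violates its bound: not (33 < 26 < +inf).
Result: Not a valid BST


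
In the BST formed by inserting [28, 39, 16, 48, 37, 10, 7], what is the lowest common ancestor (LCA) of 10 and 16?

Tree insertion order: [28, 39, 16, 48, 37, 10, 7]
Tree (level-order array): [28, 16, 39, 10, None, 37, 48, 7]
In a BST, the LCA of p=10, q=16 is the first node v on the
root-to-leaf path with p <= v <= q (go left if both < v, right if both > v).
Walk from root:
  at 28: both 10 and 16 < 28, go left
  at 16: 10 <= 16 <= 16, this is the LCA
LCA = 16


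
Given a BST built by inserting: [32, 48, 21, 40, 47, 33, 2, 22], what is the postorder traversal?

Tree insertion order: [32, 48, 21, 40, 47, 33, 2, 22]
Tree (level-order array): [32, 21, 48, 2, 22, 40, None, None, None, None, None, 33, 47]
Postorder traversal: [2, 22, 21, 33, 47, 40, 48, 32]


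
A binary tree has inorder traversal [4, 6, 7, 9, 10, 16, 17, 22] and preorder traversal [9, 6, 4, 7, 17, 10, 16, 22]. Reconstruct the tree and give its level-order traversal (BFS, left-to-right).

Inorder:  [4, 6, 7, 9, 10, 16, 17, 22]
Preorder: [9, 6, 4, 7, 17, 10, 16, 22]
Algorithm: preorder visits root first, so consume preorder in order;
for each root, split the current inorder slice at that value into
left-subtree inorder and right-subtree inorder, then recurse.
Recursive splits:
  root=9; inorder splits into left=[4, 6, 7], right=[10, 16, 17, 22]
  root=6; inorder splits into left=[4], right=[7]
  root=4; inorder splits into left=[], right=[]
  root=7; inorder splits into left=[], right=[]
  root=17; inorder splits into left=[10, 16], right=[22]
  root=10; inorder splits into left=[], right=[16]
  root=16; inorder splits into left=[], right=[]
  root=22; inorder splits into left=[], right=[]
Reconstructed level-order: [9, 6, 17, 4, 7, 10, 22, 16]


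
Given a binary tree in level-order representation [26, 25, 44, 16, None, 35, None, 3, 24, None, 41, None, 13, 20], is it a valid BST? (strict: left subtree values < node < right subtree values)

Level-order array: [26, 25, 44, 16, None, 35, None, 3, 24, None, 41, None, 13, 20]
Validate using subtree bounds (lo, hi): at each node, require lo < value < hi,
then recurse left with hi=value and right with lo=value.
Preorder trace (stopping at first violation):
  at node 26 with bounds (-inf, +inf): OK
  at node 25 with bounds (-inf, 26): OK
  at node 16 with bounds (-inf, 25): OK
  at node 3 with bounds (-inf, 16): OK
  at node 13 with bounds (3, 16): OK
  at node 24 with bounds (16, 25): OK
  at node 20 with bounds (16, 24): OK
  at node 44 with bounds (26, +inf): OK
  at node 35 with bounds (26, 44): OK
  at node 41 with bounds (35, 44): OK
No violation found at any node.
Result: Valid BST


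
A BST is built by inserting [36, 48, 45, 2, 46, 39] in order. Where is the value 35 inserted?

Starting tree (level order): [36, 2, 48, None, None, 45, None, 39, 46]
Insertion path: 36 -> 2
Result: insert 35 as right child of 2
Final tree (level order): [36, 2, 48, None, 35, 45, None, None, None, 39, 46]


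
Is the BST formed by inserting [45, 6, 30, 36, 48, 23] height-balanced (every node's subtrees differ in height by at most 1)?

Tree (level-order array): [45, 6, 48, None, 30, None, None, 23, 36]
Definition: a tree is height-balanced if, at every node, |h(left) - h(right)| <= 1 (empty subtree has height -1).
Bottom-up per-node check:
  node 23: h_left=-1, h_right=-1, diff=0 [OK], height=0
  node 36: h_left=-1, h_right=-1, diff=0 [OK], height=0
  node 30: h_left=0, h_right=0, diff=0 [OK], height=1
  node 6: h_left=-1, h_right=1, diff=2 [FAIL (|-1-1|=2 > 1)], height=2
  node 48: h_left=-1, h_right=-1, diff=0 [OK], height=0
  node 45: h_left=2, h_right=0, diff=2 [FAIL (|2-0|=2 > 1)], height=3
Node 6 violates the condition: |-1 - 1| = 2 > 1.
Result: Not balanced


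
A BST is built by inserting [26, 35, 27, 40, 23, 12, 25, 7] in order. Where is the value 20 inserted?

Starting tree (level order): [26, 23, 35, 12, 25, 27, 40, 7]
Insertion path: 26 -> 23 -> 12
Result: insert 20 as right child of 12
Final tree (level order): [26, 23, 35, 12, 25, 27, 40, 7, 20]


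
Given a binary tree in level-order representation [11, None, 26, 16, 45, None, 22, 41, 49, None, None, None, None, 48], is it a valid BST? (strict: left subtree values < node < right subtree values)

Level-order array: [11, None, 26, 16, 45, None, 22, 41, 49, None, None, None, None, 48]
Validate using subtree bounds (lo, hi): at each node, require lo < value < hi,
then recurse left with hi=value and right with lo=value.
Preorder trace (stopping at first violation):
  at node 11 with bounds (-inf, +inf): OK
  at node 26 with bounds (11, +inf): OK
  at node 16 with bounds (11, 26): OK
  at node 22 with bounds (16, 26): OK
  at node 45 with bounds (26, +inf): OK
  at node 41 with bounds (26, 45): OK
  at node 49 with bounds (45, +inf): OK
  at node 48 with bounds (45, 49): OK
No violation found at any node.
Result: Valid BST


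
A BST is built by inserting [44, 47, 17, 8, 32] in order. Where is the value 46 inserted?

Starting tree (level order): [44, 17, 47, 8, 32]
Insertion path: 44 -> 47
Result: insert 46 as left child of 47
Final tree (level order): [44, 17, 47, 8, 32, 46]


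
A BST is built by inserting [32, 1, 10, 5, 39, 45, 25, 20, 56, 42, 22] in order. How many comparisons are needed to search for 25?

Search path for 25: 32 -> 1 -> 10 -> 25
Found: True
Comparisons: 4


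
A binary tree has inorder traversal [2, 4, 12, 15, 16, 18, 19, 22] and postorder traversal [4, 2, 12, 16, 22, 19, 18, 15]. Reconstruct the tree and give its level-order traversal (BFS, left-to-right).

Inorder:   [2, 4, 12, 15, 16, 18, 19, 22]
Postorder: [4, 2, 12, 16, 22, 19, 18, 15]
Algorithm: postorder visits root last, so walk postorder right-to-left;
each value is the root of the current inorder slice — split it at that
value, recurse on the right subtree first, then the left.
Recursive splits:
  root=15; inorder splits into left=[2, 4, 12], right=[16, 18, 19, 22]
  root=18; inorder splits into left=[16], right=[19, 22]
  root=19; inorder splits into left=[], right=[22]
  root=22; inorder splits into left=[], right=[]
  root=16; inorder splits into left=[], right=[]
  root=12; inorder splits into left=[2, 4], right=[]
  root=2; inorder splits into left=[], right=[4]
  root=4; inorder splits into left=[], right=[]
Reconstructed level-order: [15, 12, 18, 2, 16, 19, 4, 22]


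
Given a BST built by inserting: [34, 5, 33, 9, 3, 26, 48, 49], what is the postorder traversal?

Tree insertion order: [34, 5, 33, 9, 3, 26, 48, 49]
Tree (level-order array): [34, 5, 48, 3, 33, None, 49, None, None, 9, None, None, None, None, 26]
Postorder traversal: [3, 26, 9, 33, 5, 49, 48, 34]


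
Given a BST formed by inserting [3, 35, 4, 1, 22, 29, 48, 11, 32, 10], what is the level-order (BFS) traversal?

Tree insertion order: [3, 35, 4, 1, 22, 29, 48, 11, 32, 10]
Tree (level-order array): [3, 1, 35, None, None, 4, 48, None, 22, None, None, 11, 29, 10, None, None, 32]
BFS from the root, enqueuing left then right child of each popped node:
  queue [3] -> pop 3, enqueue [1, 35], visited so far: [3]
  queue [1, 35] -> pop 1, enqueue [none], visited so far: [3, 1]
  queue [35] -> pop 35, enqueue [4, 48], visited so far: [3, 1, 35]
  queue [4, 48] -> pop 4, enqueue [22], visited so far: [3, 1, 35, 4]
  queue [48, 22] -> pop 48, enqueue [none], visited so far: [3, 1, 35, 4, 48]
  queue [22] -> pop 22, enqueue [11, 29], visited so far: [3, 1, 35, 4, 48, 22]
  queue [11, 29] -> pop 11, enqueue [10], visited so far: [3, 1, 35, 4, 48, 22, 11]
  queue [29, 10] -> pop 29, enqueue [32], visited so far: [3, 1, 35, 4, 48, 22, 11, 29]
  queue [10, 32] -> pop 10, enqueue [none], visited so far: [3, 1, 35, 4, 48, 22, 11, 29, 10]
  queue [32] -> pop 32, enqueue [none], visited so far: [3, 1, 35, 4, 48, 22, 11, 29, 10, 32]
Result: [3, 1, 35, 4, 48, 22, 11, 29, 10, 32]
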